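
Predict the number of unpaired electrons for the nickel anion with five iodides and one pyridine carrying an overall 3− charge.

Each iodide is −1; pyridine is neutral; balancing the −3 overall charge requires Ni(II).
Ni sits in group 10, so the d-electron count is 10 − 2 = 8.
In an octahedral field the d⁸ configuration is t₂g⁶e_g² (only one arrangement possible), giving 2 unpaired electrons.

2 unpaired electrons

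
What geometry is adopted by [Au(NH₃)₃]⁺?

Ligand charges: ammonia is neutral. With an overall charge of +1 the gold centre must be in the +1 oxidation state.
Gold is a group-11 element; Au(I) is therefore d¹⁰.
With 3 monodentate ligands the coordination number is 3.
Three ligands around a d¹⁰ centre minimise repulsion in a trigonal-planar arrangement.

trigonal planar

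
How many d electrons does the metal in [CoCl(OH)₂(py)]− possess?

Summing ligand charges against the −1 overall charge gives an oxidation state of +2 for cobalt.
Group 9 minus oxidation state 2 gives a d⁷ configuration.

d7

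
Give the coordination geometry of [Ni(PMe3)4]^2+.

square planar

Trimethylphosphine is neutral; balancing the +2 overall charge requires Ni(II).
Nickel is a group-10 element; Ni(II) is therefore d⁸.
Coordination number: 4.
Trimethylphosphine is a strong-field ligand (high in the spectrochemical series).
A 3d d⁸ ion with strong-field ligands gains enough CFSE to favour square planar over tetrahedral.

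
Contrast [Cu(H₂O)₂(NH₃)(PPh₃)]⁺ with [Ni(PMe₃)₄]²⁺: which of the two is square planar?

[Ni(PMe₃)₄]²⁺

For [Cu(H₂O)₂(NH₃)(PPh₃)]⁺: Ligand charges: water is neutral; ammonia is neutral; triphenylphosphine is neutral. With an overall charge of +1 the copper centre must be in the +1 oxidation state. Copper is a group-11 element; Cu(I) is therefore d¹⁰. A d¹⁰ ion has no crystal-field stabilisation preference between square planar and tetrahedral, so four ligands adopt the sterically favoured tetrahedral geometry. → tetrahedral.
For [Ni(PMe₃)₄]²⁺: Trimethylphosphine is neutral; balancing the +2 overall charge requires Ni(II). Nickel is a group-10 element; Ni(II) is therefore d⁸. Trimethylphosphine is a strong-field ligand (high in the spectrochemical series). A 3d d⁸ ion with strong-field ligands gains enough CFSE to favour square planar over tetrahedral. → square planar.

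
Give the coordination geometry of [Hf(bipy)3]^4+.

Summing ligand charges against the +4 overall charge gives an oxidation state of +4 for hafnium.
Hafnium is a group-4 element; Hf(IV) is therefore d⁰.
Counting donor atoms: 3×2,2′-bipyridine (bidentate) → 6 donors. Coordination number = 6.
Six donors around a single metal centre give an octahedral coordination sphere.

octahedral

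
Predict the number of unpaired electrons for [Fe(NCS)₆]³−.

Ligand charges: each isothiocyanate is −1. With an overall charge of −3 the iron centre must be in the +3 oxidation state.
Iron is a group-8 element; Fe(III) is therefore d⁵.
The spin state decides the count: Isothiocyanate is a weak-field ligand for a first-row metal, so the complex is high-spin.
An octahedral high-spin d⁵ ion is t₂g³e_g², giving 5 unpaired electrons.

5 unpaired electrons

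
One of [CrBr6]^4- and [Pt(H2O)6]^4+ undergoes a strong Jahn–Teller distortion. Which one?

[CrBr6]^4-: Summing ligand charges against the −4 overall charge gives an oxidation state of +2 for chromium. Group 6 minus oxidation state 2 gives a d⁴ configuration. Bromide is a weak-field ligand for a first-row metal, so the complex is high-spin. The t₂g³e_g¹ (high-spin) configuration has an unevenly filled e_g set; the Jahn–Teller theorem predicts a tetragonal distortion (typically axial elongation) to lift the degeneracy.
[Pt(H2O)6]^4+: Water is neutral; balancing the +4 overall charge requires Pt(IV). Platinum is a group-10 element; Pt(IV) is therefore d⁶. A 5d ion has a large Δₒ and is invariably low-spin. The d⁶ configuration leaves the e_g set evenly filled (or empty) — no strong Jahn–Teller driving force.

[CrBr6]^4-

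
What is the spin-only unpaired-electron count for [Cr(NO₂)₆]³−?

Summing ligand charges against the −3 overall charge gives an oxidation state of +3 for chromium.
Group 6 minus oxidation state 3 gives a d³ configuration.
In an octahedral field the d³ configuration is t₂g³e_g⁰ (only one arrangement possible), giving 3 unpaired electrons.

3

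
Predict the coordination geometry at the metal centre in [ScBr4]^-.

Summing ligand charges against the −1 overall charge gives an oxidation state of +3 for scandium.
Group 3 minus oxidation state 3 gives a d⁰ configuration.
With 4 monodentate ligands the coordination number is 4.
A d⁰ ion has no crystal-field stabilisation preference between square planar and tetrahedral, so four ligands adopt the sterically favoured tetrahedral geometry.

tetrahedral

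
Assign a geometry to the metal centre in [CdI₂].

Summing ligand charges against the 0 overall charge gives an oxidation state of +2 for cadmium.
Cadmium is a group-12 element; Cd(II) is therefore d¹⁰.
Coordination number: 2.
A d¹⁰ ion with only two ligands adopts a linear arrangement (sp hybridisation; no CFSE preference).

linear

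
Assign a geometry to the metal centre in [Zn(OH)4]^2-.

Summing ligand charges against the −2 overall charge gives an oxidation state of +2 for zinc.
Zinc is a group-12 element; Zn(II) is therefore d¹⁰.
With 4 monodentate ligands the coordination number is 4.
A d¹⁰ ion has no crystal-field stabilisation preference between square planar and tetrahedral, so four ligands adopt the sterically favoured tetrahedral geometry.

tetrahedral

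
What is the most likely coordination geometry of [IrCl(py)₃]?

Each chloride is −1; pyridine is neutral; balancing the 0 overall charge requires Ir(I).
Ir sits in group 9, so the d-electron count is 9 − 1 = 8.
Coordination number: 4.
A 5d d⁸ ion has a large crystal-field splitting; square planar leaves the high-energy d_{x²−y²} orbital empty and maximises CFSE.

square planar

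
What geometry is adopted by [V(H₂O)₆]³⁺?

octahedral

Water is neutral; balancing the +3 overall charge requires V(III).
Vanadium is a group-5 element; V(III) is therefore d².
With 6 monodentate ligands the coordination number is 6.
Six donors around a single metal centre give an octahedral coordination sphere.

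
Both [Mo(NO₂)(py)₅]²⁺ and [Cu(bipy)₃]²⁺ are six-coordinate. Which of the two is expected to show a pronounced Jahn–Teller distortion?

[Cu(bipy)₃]²⁺

[Mo(NO₂)(py)₅]²⁺: Summing ligand charges against the +2 overall charge gives an oxidation state of +3 for molybdenum. Molybdenum is a group-6 element; Mo(III) is therefore d³. The d³ configuration leaves the e_g set evenly filled (or empty) — no strong Jahn–Teller driving force.
[Cu(bipy)₃]²⁺: Ligand charges: 2,2′-bipyridine is neutral. With an overall charge of +2 the copper centre must be in the +2 oxidation state. Group 11 minus oxidation state 2 gives a d⁹ configuration. The t₂g⁶e_g³ configuration has an unevenly filled e_g set; the Jahn–Teller theorem predicts a tetragonal distortion (typically axial elongation) to lift the degeneracy.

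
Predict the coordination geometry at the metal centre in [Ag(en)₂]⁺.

Summing ligand charges against the +1 overall charge gives an oxidation state of +1 for silver.
Silver is a group-11 element; Ag(I) is therefore d¹⁰.
Counting donor atoms: 2×ethylenediamine (bidentate) → 4 donors. Coordination number = 4.
A d¹⁰ ion has no crystal-field stabilisation preference between square planar and tetrahedral, so four ligands adopt the sterically favoured tetrahedral geometry.

tetrahedral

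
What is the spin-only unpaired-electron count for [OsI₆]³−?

1 unpaired electron

Each iodide is −1; balancing the −3 overall charge requires Os(III).
Osmium is a group-8 element; Os(III) is therefore d⁵.
The spin state decides the count: a 5d ion has a large Δₒ and is invariably low-spin.
An octahedral low-spin d⁵ ion is t₂g⁵e_g⁰, giving 1 unpaired electron.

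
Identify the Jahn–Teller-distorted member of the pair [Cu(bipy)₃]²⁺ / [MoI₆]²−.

[Cu(bipy)₃]²⁺: Ligand charges: 2,2′-bipyridine is neutral. With an overall charge of +2 the copper centre must be in the +2 oxidation state. Copper is a group-11 element; Cu(II) is therefore d⁹. The t₂g⁶e_g³ configuration has an unevenly filled e_g set; the Jahn–Teller theorem predicts a tetragonal distortion (typically axial elongation) to lift the degeneracy.
[MoI₆]²−: Each iodide is −1; balancing the −2 overall charge requires Mo(IV). Mo sits in group 6, so the d-electron count is 6 − 4 = 2. The d² configuration leaves the e_g set evenly filled (or empty) — no strong Jahn–Teller driving force.

[Cu(bipy)₃]²⁺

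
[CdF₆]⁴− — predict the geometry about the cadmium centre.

Ligand charges: each fluoride is −1. With an overall charge of −4 the cadmium centre must be in the +2 oxidation state.
Cadmium is a group-12 element; Cd(II) is therefore d¹⁰.
Coordination number: 6.
Six donors around a single metal centre give an octahedral coordination sphere.

octahedral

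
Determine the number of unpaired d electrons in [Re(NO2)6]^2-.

3 unpaired electrons

Ligand charges: each nitro (N-bound nitrite) is −1. With an overall charge of −2 the rhenium centre must be in the +4 oxidation state.
Re sits in group 7, so the d-electron count is 7 − 4 = 3.
In an octahedral field the d³ configuration is t₂g³e_g⁰ (only one arrangement possible), giving 3 unpaired electrons.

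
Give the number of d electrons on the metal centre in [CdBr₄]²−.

d10

Ligand charges: each bromide is −1. With an overall charge of −2 the cadmium centre must be in the +2 oxidation state.
Group 12 minus oxidation state 2 gives a d¹⁰ configuration.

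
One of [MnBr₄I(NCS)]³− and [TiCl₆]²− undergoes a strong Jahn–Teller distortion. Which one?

[MnBr₄I(NCS)]³−: Ligand charges: each bromide is −1; each iodide is −1; each isothiocyanate is −1. With an overall charge of −3 the manganese centre must be in the +3 oxidation state. Manganese is a group-7 element; Mn(III) is therefore d⁴. Bromide, iodide, and isothiocyanate are weak-field ligands for a first-row metal, so the complex is high-spin. The t₂g³e_g¹ (high-spin) configuration has an unevenly filled e_g set; the Jahn–Teller theorem predicts a tetragonal distortion (typically axial elongation) to lift the degeneracy.
[TiCl₆]²−: Each chloride is −1; balancing the −2 overall charge requires Ti(IV). Ti sits in group 4, so the d-electron count is 4 − 4 = 0. The d⁰ configuration leaves the e_g set evenly filled (or empty) — no strong Jahn–Teller driving force.

[MnBr₄I(NCS)]³−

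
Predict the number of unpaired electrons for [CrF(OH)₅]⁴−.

4

Summing ligand charges against the −4 overall charge gives an oxidation state of +2 for chromium.
Cr sits in group 6, so the d-electron count is 6 − 2 = 4.
The spin state decides the count: Fluoride and hydroxide are weak-field ligands for a first-row metal, so the complex is high-spin.
An octahedral high-spin d⁴ ion is t₂g³e_g¹, giving 4 unpaired electrons.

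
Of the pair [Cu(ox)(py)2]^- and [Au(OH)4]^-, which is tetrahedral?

For [Cu(ox)(py)2]^-: Each oxalate is −2; pyridine is neutral; balancing the −1 overall charge requires Cu(I). Cu sits in group 11, so the d-electron count is 11 − 1 = 10. A d¹⁰ ion has no crystal-field stabilisation preference between square planar and tetrahedral, so four ligands adopt the sterically favoured tetrahedral geometry. → tetrahedral.
For [Au(OH)4]^-: Each hydroxide is −1; balancing the −1 overall charge requires Au(III). Group 11 minus oxidation state 3 gives a d⁸ configuration. A 5d d⁸ ion has a large crystal-field splitting; square planar leaves the high-energy d_{x²−y²} orbital empty and maximises CFSE. → square planar.

[Cu(ox)(py)2]^-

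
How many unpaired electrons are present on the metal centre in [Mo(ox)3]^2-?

Each oxalate is −2; balancing the −2 overall charge requires Mo(IV).
Molybdenum is a group-6 element; Mo(IV) is therefore d².
Counting donor atoms: 3×oxalate (bidentate) → 6 donors. Coordination number = 6.
In an octahedral field the d² configuration is t₂g²e_g⁰ (only one arrangement possible), giving 2 unpaired electrons.

2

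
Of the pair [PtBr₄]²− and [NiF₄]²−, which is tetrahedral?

For [PtBr₄]²−: Each bromide is −1; balancing the −2 overall charge requires Pt(II). Platinum is a group-10 element; Pt(II) is therefore d⁸. A 5d d⁸ ion has a large crystal-field splitting; square planar leaves the high-energy d_{x²−y²} orbital empty and maximises CFSE. → square planar.
For [NiF₄]²−: Ligand charges: each fluoride is −1. With an overall charge of −2 the nickel centre must be in the +2 oxidation state. Ni sits in group 10, so the d-electron count is 10 − 2 = 8. Fluoride is a weak-field ligand. With weak-field ligands the CFSE gain from square planar is small, so a 3d d⁸ ion takes the sterically preferred tetrahedral geometry. → tetrahedral.

[NiF₄]²−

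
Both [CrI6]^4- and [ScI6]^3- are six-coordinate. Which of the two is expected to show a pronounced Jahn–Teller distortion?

[CrI6]^4-

[CrI6]^4-: Each iodide is −1; balancing the −4 overall charge requires Cr(II). Chromium is a group-6 element; Cr(II) is therefore d⁴. Iodide is a weak-field ligand for a first-row metal, so the complex is high-spin. The t₂g³e_g¹ (high-spin) configuration has an unevenly filled e_g set; the Jahn–Teller theorem predicts a tetragonal distortion (typically axial elongation) to lift the degeneracy.
[ScI6]^3-: Summing ligand charges against the −3 overall charge gives an oxidation state of +3 for scandium. Scandium is a group-3 element; Sc(III) is therefore d⁰. The d⁰ configuration leaves the e_g set evenly filled (or empty) — no strong Jahn–Teller driving force.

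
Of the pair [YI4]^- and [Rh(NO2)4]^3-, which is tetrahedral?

For [YI4]^-: Summing ligand charges against the −1 overall charge gives an oxidation state of +3 for yttrium. Group 3 minus oxidation state 3 gives a d⁰ configuration. A d⁰ ion has no crystal-field stabilisation preference between square planar and tetrahedral, so four ligands adopt the sterically favoured tetrahedral geometry. → tetrahedral.
For [Rh(NO2)4]^3-: Each nitro (N-bound nitrite) is −1; balancing the −3 overall charge requires Rh(I). Group 9 minus oxidation state 1 gives a d⁸ configuration. A 4d d⁸ ion has a large crystal-field splitting; square planar leaves the high-energy d_{x²−y²} orbital empty and maximises CFSE. → square planar.

[YI4]^-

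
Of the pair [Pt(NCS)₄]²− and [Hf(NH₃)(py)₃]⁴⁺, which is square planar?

[Pt(NCS)₄]²−

For [Pt(NCS)₄]²−: Summing ligand charges against the −2 overall charge gives an oxidation state of +2 for platinum. Group 10 minus oxidation state 2 gives a d⁸ configuration. A 5d d⁸ ion has a large crystal-field splitting; square planar leaves the high-energy d_{x²−y²} orbital empty and maximises CFSE. → square planar.
For [Hf(NH₃)(py)₃]⁴⁺: Ammonia is neutral; pyridine is neutral; balancing the +4 overall charge requires Hf(IV). Group 4 minus oxidation state 4 gives a d⁰ configuration. A d⁰ ion has no crystal-field stabilisation preference between square planar and tetrahedral, so four ligands adopt the sterically favoured tetrahedral geometry. → tetrahedral.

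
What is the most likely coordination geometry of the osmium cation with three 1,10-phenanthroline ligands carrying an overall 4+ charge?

Summing ligand charges against the +4 overall charge gives an oxidation state of +4 for osmium.
Osmium is a group-8 element; Os(IV) is therefore d⁴.
Counting donor atoms: 3×1,10-phenanthroline (bidentate) → 6 donors. Coordination number = 6.
Six donors around a single metal centre give an octahedral coordination sphere.

octahedral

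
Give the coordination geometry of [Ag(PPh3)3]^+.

trigonal planar

Summing ligand charges against the +1 overall charge gives an oxidation state of +1 for silver.
Ag sits in group 11, so the d-electron count is 11 − 1 = 10.
Coordination number: 3.
Three ligands around a d¹⁰ centre minimise repulsion in a trigonal-planar arrangement.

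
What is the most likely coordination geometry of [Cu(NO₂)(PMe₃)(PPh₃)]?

Ligand charges: each nitro (N-bound nitrite) is −1; trimethylphosphine is neutral; triphenylphosphine is neutral. With an overall charge of 0 the copper centre must be in the +1 oxidation state.
Cu sits in group 11, so the d-electron count is 11 − 1 = 10.
Coordination number: 3.
Three ligands around a d¹⁰ centre minimise repulsion in a trigonal-planar arrangement.

trigonal planar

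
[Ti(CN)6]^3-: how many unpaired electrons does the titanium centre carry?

1

Ligand charges: each cyanide is −1. With an overall charge of −3 the titanium centre must be in the +3 oxidation state.
Ti sits in group 4, so the d-electron count is 4 − 3 = 1.
In an octahedral field the d¹ configuration is t₂g¹e_g⁰ (only one arrangement possible), giving 1 unpaired electron.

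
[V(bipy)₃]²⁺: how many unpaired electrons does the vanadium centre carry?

Summing ligand charges against the +2 overall charge gives an oxidation state of +2 for vanadium.
Vanadium is a group-5 element; V(II) is therefore d³.
Counting donor atoms: 3×2,2′-bipyridine (bidentate) → 6 donors. Coordination number = 6.
In an octahedral field the d³ configuration is t₂g³e_g⁰ (only one arrangement possible), giving 3 unpaired electrons.

3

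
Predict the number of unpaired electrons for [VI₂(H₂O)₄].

Ligand charges: each iodide is −1; water is neutral. With an overall charge of 0 the vanadium centre must be in the +2 oxidation state.
Group 5 minus oxidation state 2 gives a d³ configuration.
In an octahedral field the d³ configuration is t₂g³e_g⁰ (only one arrangement possible), giving 3 unpaired electrons.

3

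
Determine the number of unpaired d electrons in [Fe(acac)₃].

Ligand charges: each acetylacetonate is −1. With an overall charge of 0 the iron centre must be in the +3 oxidation state.
Group 8 minus oxidation state 3 gives a d⁵ configuration.
Counting donor atoms: 3×acetylacetonate (bidentate) → 6 donors. Coordination number = 6.
The spin state decides the count: Acetylacetonate is a weak-field ligand for a first-row metal, so the complex is high-spin.
An octahedral high-spin d⁵ ion is t₂g³e_g², giving 5 unpaired electrons.

5 unpaired electrons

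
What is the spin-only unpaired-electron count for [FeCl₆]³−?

Ligand charges: each chloride is −1. With an overall charge of −3 the iron centre must be in the +3 oxidation state.
Iron is a group-8 element; Fe(III) is therefore d⁵.
The spin state decides the count: Chloride is a weak-field ligand for a first-row metal, so the complex is high-spin.
An octahedral high-spin d⁵ ion is t₂g³e_g², giving 5 unpaired electrons.

5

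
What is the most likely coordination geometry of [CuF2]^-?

linear

Summing ligand charges against the −1 overall charge gives an oxidation state of +1 for copper.
Cu sits in group 11, so the d-electron count is 11 − 1 = 10.
Coordination number: 2.
A d¹⁰ ion with only two ligands adopts a linear arrangement (sp hybridisation; no CFSE preference).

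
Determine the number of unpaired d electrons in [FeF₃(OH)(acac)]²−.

5

Each fluoride is −1; each hydroxide is −1; each acetylacetonate is −1; balancing the −2 overall charge requires Fe(III).
Fe sits in group 8, so the d-electron count is 8 − 3 = 5.
Counting donor atoms: 3×fluoride (monodentate) → 3 donors; 1×hydroxide (monodentate) → 1 donor; 1×acetylacetonate (bidentate) → 2 donors. Coordination number = 6.
The spin state decides the count: Acetylacetonate, fluoride, and hydroxide are weak-field ligands for a first-row metal, so the complex is high-spin.
An octahedral high-spin d⁵ ion is t₂g³e_g², giving 5 unpaired electrons.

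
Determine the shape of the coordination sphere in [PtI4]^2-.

Summing ligand charges against the −2 overall charge gives an oxidation state of +2 for platinum.
Pt sits in group 10, so the d-electron count is 10 − 2 = 8.
Coordination number: 4.
A 5d d⁸ ion has a large crystal-field splitting; square planar leaves the high-energy d_{x²−y²} orbital empty and maximises CFSE.

square planar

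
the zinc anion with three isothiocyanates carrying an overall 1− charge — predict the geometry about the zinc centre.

trigonal planar

Summing ligand charges against the −1 overall charge gives an oxidation state of +2 for zinc.
Zn sits in group 12, so the d-electron count is 12 − 2 = 10.
With 3 monodentate ligands the coordination number is 3.
Three ligands around a d¹⁰ centre minimise repulsion in a trigonal-planar arrangement.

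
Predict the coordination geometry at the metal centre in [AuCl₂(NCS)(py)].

Ligand charges: each chloride is −1; each isothiocyanate is −1; pyridine is neutral. With an overall charge of 0 the gold centre must be in the +3 oxidation state.
Gold is a group-11 element; Au(III) is therefore d⁸.
Coordination number: 4.
A 5d d⁸ ion has a large crystal-field splitting; square planar leaves the high-energy d_{x²−y²} orbital empty and maximises CFSE.

square planar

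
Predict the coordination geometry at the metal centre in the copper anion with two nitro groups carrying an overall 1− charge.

linear

Each nitro (N-bound nitrite) is −1; balancing the −1 overall charge requires Cu(I).
Cu sits in group 11, so the d-electron count is 11 − 1 = 10.
With 2 monodentate ligands the coordination number is 2.
A d¹⁰ ion with only two ligands adopts a linear arrangement (sp hybridisation; no CFSE preference).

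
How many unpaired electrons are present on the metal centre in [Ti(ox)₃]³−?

1 unpaired electron

Ligand charges: each oxalate is −2. With an overall charge of −3 the titanium centre must be in the +3 oxidation state.
Ti sits in group 4, so the d-electron count is 4 − 3 = 1.
Counting donor atoms: 3×oxalate (bidentate) → 6 donors. Coordination number = 6.
In an octahedral field the d¹ configuration is t₂g¹e_g⁰ (only one arrangement possible), giving 1 unpaired electron.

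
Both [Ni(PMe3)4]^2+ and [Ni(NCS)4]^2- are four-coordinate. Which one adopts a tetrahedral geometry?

[Ni(NCS)4]^2-

For [Ni(PMe3)4]^2+: Trimethylphosphine is neutral; balancing the +2 overall charge requires Ni(II). Ni sits in group 10, so the d-electron count is 10 − 2 = 8. Trimethylphosphine is a strong-field ligand (high in the spectrochemical series). A 3d d⁸ ion with strong-field ligands gains enough CFSE to favour square planar over tetrahedral. → square planar.
For [Ni(NCS)4]^2-: Each isothiocyanate is −1; balancing the −2 overall charge requires Ni(II). Ni sits in group 10, so the d-electron count is 10 − 2 = 8. Isothiocyanate is a weak-field ligand. With weak-field ligands the CFSE gain from square planar is small, so a 3d d⁸ ion takes the sterically preferred tetrahedral geometry. → tetrahedral.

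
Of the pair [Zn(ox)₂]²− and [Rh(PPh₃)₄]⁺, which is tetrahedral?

For [Zn(ox)₂]²−: Ligand charges: each oxalate is −2. With an overall charge of −2 the zinc centre must be in the +2 oxidation state. Group 12 minus oxidation state 2 gives a d¹⁰ configuration. A d¹⁰ ion has no crystal-field stabilisation preference between square planar and tetrahedral, so four ligands adopt the sterically favoured tetrahedral geometry. → tetrahedral.
For [Rh(PPh₃)₄]⁺: Summing ligand charges against the +1 overall charge gives an oxidation state of +1 for rhodium. Rhodium is a group-9 element; Rh(I) is therefore d⁸. A 4d d⁸ ion has a large crystal-field splitting; square planar leaves the high-energy d_{x²−y²} orbital empty and maximises CFSE. → square planar.

[Zn(ox)₂]²−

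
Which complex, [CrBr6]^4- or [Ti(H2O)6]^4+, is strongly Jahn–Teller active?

[CrBr6]^4-: Each bromide is −1; balancing the −4 overall charge requires Cr(II). Group 6 minus oxidation state 2 gives a d⁴ configuration. Bromide is a weak-field ligand for a first-row metal, so the complex is high-spin. The t₂g³e_g¹ (high-spin) configuration has an unevenly filled e_g set; the Jahn–Teller theorem predicts a tetragonal distortion (typically axial elongation) to lift the degeneracy.
[Ti(H2O)6]^4+: Ligand charges: water is neutral. With an overall charge of +4 the titanium centre must be in the +4 oxidation state. Titanium is a group-4 element; Ti(IV) is therefore d⁰. The d⁰ configuration leaves the e_g set evenly filled (or empty) — no strong Jahn–Teller driving force.

[CrBr6]^4-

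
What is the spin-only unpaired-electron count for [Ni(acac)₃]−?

Ligand charges: each acetylacetonate is −1. With an overall charge of −1 the nickel centre must be in the +2 oxidation state.
Nickel is a group-10 element; Ni(II) is therefore d⁸.
Counting donor atoms: 3×acetylacetonate (bidentate) → 6 donors. Coordination number = 6.
In an octahedral field the d⁸ configuration is t₂g⁶e_g² (only one arrangement possible), giving 2 unpaired electrons.

2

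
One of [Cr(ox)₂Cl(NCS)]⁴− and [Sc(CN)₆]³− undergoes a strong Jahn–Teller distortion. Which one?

[Cr(ox)₂Cl(NCS)]⁴−

[Cr(ox)₂Cl(NCS)]⁴−: Summing ligand charges against the −4 overall charge gives an oxidation state of +2 for chromium. Cr sits in group 6, so the d-electron count is 6 − 2 = 4. Chloride, isothiocyanate, and oxalate are weak-field ligands for a first-row metal, so the complex is high-spin. The t₂g³e_g¹ (high-spin) configuration has an unevenly filled e_g set; the Jahn–Teller theorem predicts a tetragonal distortion (typically axial elongation) to lift the degeneracy.
[Sc(CN)₆]³−: Ligand charges: each cyanide is −1. With an overall charge of −3 the scandium centre must be in the +3 oxidation state. Group 3 minus oxidation state 3 gives a d⁰ configuration. The d⁰ configuration leaves the e_g set evenly filled (or empty) — no strong Jahn–Teller driving force.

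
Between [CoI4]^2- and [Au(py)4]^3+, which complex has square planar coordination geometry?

For [CoI4]^2-: Ligand charges: each iodide is −1. With an overall charge of −2 the cobalt centre must be in the +2 oxidation state. Cobalt is a group-9 element; Co(II) is therefore d⁷. For a high-spin 3d d⁷ ion with weak-field ligands the small Δₜ gives little square-planar CFSE advantage, so four ligands adopt the sterically favoured tetrahedral geometry. → tetrahedral.
For [Au(py)4]^3+: Summing ligand charges against the +3 overall charge gives an oxidation state of +3 for gold. Gold is a group-11 element; Au(III) is therefore d⁸. A 5d d⁸ ion has a large crystal-field splitting; square planar leaves the high-energy d_{x²−y²} orbital empty and maximises CFSE. → square planar.

[Au(py)4]^3+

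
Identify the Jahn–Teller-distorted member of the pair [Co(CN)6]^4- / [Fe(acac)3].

[Co(CN)6]^4-: Summing ligand charges against the −4 overall charge gives an oxidation state of +2 for cobalt. Cobalt is a group-9 element; Co(II) is therefore d⁷. Cyanide is a strong-field ligand (high in the spectrochemical series) for a first-row metal, so the complex is low-spin. The t₂g⁶e_g¹ (low-spin) configuration has an unevenly filled e_g set; the Jahn–Teller theorem predicts a tetragonal distortion (typically axial elongation) to lift the degeneracy.
[Fe(acac)3]: Each acetylacetonate is −1; balancing the 0 overall charge requires Fe(III). Group 8 minus oxidation state 3 gives a d⁵ configuration. Acetylacetonate is a weak-field ligand for a first-row metal, so the complex is high-spin. The d⁵ configuration leaves the e_g set evenly filled (or empty) — no strong Jahn–Teller driving force.

[Co(CN)6]^4-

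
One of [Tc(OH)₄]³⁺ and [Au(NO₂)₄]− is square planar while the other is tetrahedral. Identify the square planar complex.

[Au(NO₂)₄]−

For [Tc(OH)₄]³⁺: Summing ligand charges against the +3 overall charge gives an oxidation state of +7 for technetium. Group 7 minus oxidation state 7 gives a d⁰ configuration. A d⁰ ion has no crystal-field stabilisation preference between square planar and tetrahedral, so four ligands adopt the sterically favoured tetrahedral geometry. → tetrahedral.
For [Au(NO₂)₄]−: Summing ligand charges against the −1 overall charge gives an oxidation state of +3 for gold. Group 11 minus oxidation state 3 gives a d⁸ configuration. A 5d d⁸ ion has a large crystal-field splitting; square planar leaves the high-energy d_{x²−y²} orbital empty and maximises CFSE. → square planar.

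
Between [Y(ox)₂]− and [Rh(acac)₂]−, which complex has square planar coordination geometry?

For [Y(ox)₂]−: Ligand charges: each oxalate is −2. With an overall charge of −1 the yttrium centre must be in the +3 oxidation state. Group 3 minus oxidation state 3 gives a d⁰ configuration. A d⁰ ion has no crystal-field stabilisation preference between square planar and tetrahedral, so four ligands adopt the sterically favoured tetrahedral geometry. → tetrahedral.
For [Rh(acac)₂]−: Summing ligand charges against the −1 overall charge gives an oxidation state of +1 for rhodium. Group 9 minus oxidation state 1 gives a d⁸ configuration. A 4d d⁸ ion has a large crystal-field splitting; square planar leaves the high-energy d_{x²−y²} orbital empty and maximises CFSE. → square planar.

[Rh(acac)₂]−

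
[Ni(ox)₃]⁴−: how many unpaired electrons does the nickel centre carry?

2 unpaired electrons

Ligand charges: each oxalate is −2. With an overall charge of −4 the nickel centre must be in the +2 oxidation state.
Ni sits in group 10, so the d-electron count is 10 − 2 = 8.
Counting donor atoms: 3×oxalate (bidentate) → 6 donors. Coordination number = 6.
In an octahedral field the d⁸ configuration is t₂g⁶e_g² (only one arrangement possible), giving 2 unpaired electrons.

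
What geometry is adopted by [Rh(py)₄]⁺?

Pyridine is neutral; balancing the +1 overall charge requires Rh(I).
Group 9 minus oxidation state 1 gives a d⁸ configuration.
Coordination number: 4.
A 4d d⁸ ion has a large crystal-field splitting; square planar leaves the high-energy d_{x²−y²} orbital empty and maximises CFSE.

square planar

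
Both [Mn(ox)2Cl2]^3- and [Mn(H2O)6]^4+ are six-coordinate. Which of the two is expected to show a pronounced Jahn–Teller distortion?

[Mn(ox)2Cl2]^3-

[Mn(ox)2Cl2]^3-: Ligand charges: each oxalate is −2; each chloride is −1. With an overall charge of −3 the manganese centre must be in the +3 oxidation state. Manganese is a group-7 element; Mn(III) is therefore d⁴. Chloride and oxalate are weak-field ligands for a first-row metal, so the complex is high-spin. The t₂g³e_g¹ (high-spin) configuration has an unevenly filled e_g set; the Jahn–Teller theorem predicts a tetragonal distortion (typically axial elongation) to lift the degeneracy.
[Mn(H2O)6]^4+: Water is neutral; balancing the +4 overall charge requires Mn(IV). Group 7 minus oxidation state 4 gives a d³ configuration. The d³ configuration leaves the e_g set evenly filled (or empty) — no strong Jahn–Teller driving force.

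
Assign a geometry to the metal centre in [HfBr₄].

Summing ligand charges against the 0 overall charge gives an oxidation state of +4 for hafnium.
Group 4 minus oxidation state 4 gives a d⁰ configuration.
Coordination number: 4.
A d⁰ ion has no crystal-field stabilisation preference between square planar and tetrahedral, so four ligands adopt the sterically favoured tetrahedral geometry.

tetrahedral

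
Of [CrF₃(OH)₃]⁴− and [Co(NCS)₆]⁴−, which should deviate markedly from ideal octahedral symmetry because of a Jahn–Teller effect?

[CrF₃(OH)₃]⁴−

[CrF₃(OH)₃]⁴−: Each fluoride is −1; each hydroxide is −1; balancing the −4 overall charge requires Cr(II). Chromium is a group-6 element; Cr(II) is therefore d⁴. Fluoride and hydroxide are weak-field ligands for a first-row metal, so the complex is high-spin. The t₂g³e_g¹ (high-spin) configuration has an unevenly filled e_g set; the Jahn–Teller theorem predicts a tetragonal distortion (typically axial elongation) to lift the degeneracy.
[Co(NCS)₆]⁴−: Summing ligand charges against the −4 overall charge gives an oxidation state of +2 for cobalt. Group 9 minus oxidation state 2 gives a d⁷ configuration. Isothiocyanate is a weak-field ligand for a first-row metal, so the complex is high-spin. The d⁷ configuration leaves the e_g set evenly filled (or empty) — no strong Jahn–Teller driving force.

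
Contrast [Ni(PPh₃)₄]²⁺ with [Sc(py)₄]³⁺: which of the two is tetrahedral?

For [Ni(PPh₃)₄]²⁺: Ligand charges: triphenylphosphine is neutral. With an overall charge of +2 the nickel centre must be in the +2 oxidation state. Nickel is a group-10 element; Ni(II) is therefore d⁸. Triphenylphosphine is a strong-field ligand (high in the spectrochemical series). A 3d d⁸ ion with strong-field ligands gains enough CFSE to favour square planar over tetrahedral. → square planar.
For [Sc(py)₄]³⁺: Ligand charges: pyridine is neutral. With an overall charge of +3 the scandium centre must be in the +3 oxidation state. Sc sits in group 3, so the d-electron count is 3 − 3 = 0. A d⁰ ion has no crystal-field stabilisation preference between square planar and tetrahedral, so four ligands adopt the sterically favoured tetrahedral geometry. → tetrahedral.

[Sc(py)₄]³⁺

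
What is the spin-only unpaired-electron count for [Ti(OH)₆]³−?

Ligand charges: each hydroxide is −1. With an overall charge of −3 the titanium centre must be in the +3 oxidation state.
Titanium is a group-4 element; Ti(III) is therefore d¹.
In an octahedral field the d¹ configuration is t₂g¹e_g⁰ (only one arrangement possible), giving 1 unpaired electron.

1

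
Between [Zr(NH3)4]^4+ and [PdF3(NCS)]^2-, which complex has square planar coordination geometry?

For [Zr(NH3)4]^4+: Ammonia is neutral; balancing the +4 overall charge requires Zr(IV). Zirconium is a group-4 element; Zr(IV) is therefore d⁰. A d⁰ ion has no crystal-field stabilisation preference between square planar and tetrahedral, so four ligands adopt the sterically favoured tetrahedral geometry. → tetrahedral.
For [PdF3(NCS)]^2-: Each fluoride is −1; each isothiocyanate is −1; balancing the −2 overall charge requires Pd(II). Pd sits in group 10, so the d-electron count is 10 − 2 = 8. A 4d d⁸ ion has a large crystal-field splitting; square planar leaves the high-energy d_{x²−y²} orbital empty and maximises CFSE. → square planar.

[PdF3(NCS)]^2-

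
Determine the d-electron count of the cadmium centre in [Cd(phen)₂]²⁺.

d¹⁰

Summing ligand charges against the +2 overall charge gives an oxidation state of +2 for cadmium.
Cadmium is a group-12 element; Cd(II) is therefore d¹⁰.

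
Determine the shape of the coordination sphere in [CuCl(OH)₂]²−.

Ligand charges: each chloride is −1; each hydroxide is −1. With an overall charge of −2 the copper centre must be in the +1 oxidation state.
Group 11 minus oxidation state 1 gives a d¹⁰ configuration.
With 3 monodentate ligands the coordination number is 3.
Three ligands around a d¹⁰ centre minimise repulsion in a trigonal-planar arrangement.

trigonal planar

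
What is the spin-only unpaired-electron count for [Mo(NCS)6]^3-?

3 unpaired electrons

Each isothiocyanate is −1; balancing the −3 overall charge requires Mo(III).
Group 6 minus oxidation state 3 gives a d³ configuration.
In an octahedral field the d³ configuration is t₂g³e_g⁰ (only one arrangement possible), giving 3 unpaired electrons.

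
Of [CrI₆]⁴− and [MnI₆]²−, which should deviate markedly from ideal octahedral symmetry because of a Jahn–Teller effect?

[CrI₆]⁴−

[CrI₆]⁴−: Each iodide is −1; balancing the −4 overall charge requires Cr(II). Chromium is a group-6 element; Cr(II) is therefore d⁴. Iodide is a weak-field ligand for a first-row metal, so the complex is high-spin. The t₂g³e_g¹ (high-spin) configuration has an unevenly filled e_g set; the Jahn–Teller theorem predicts a tetragonal distortion (typically axial elongation) to lift the degeneracy.
[MnI₆]²−: Summing ligand charges against the −2 overall charge gives an oxidation state of +4 for manganese. Manganese is a group-7 element; Mn(IV) is therefore d³. The d³ configuration leaves the e_g set evenly filled (or empty) — no strong Jahn–Teller driving force.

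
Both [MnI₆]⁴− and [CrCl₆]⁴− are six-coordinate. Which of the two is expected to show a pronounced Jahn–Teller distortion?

[MnI₆]⁴−: Summing ligand charges against the −4 overall charge gives an oxidation state of +2 for manganese. Group 7 minus oxidation state 2 gives a d⁵ configuration. Iodide is a weak-field ligand for a first-row metal, so the complex is high-spin. The d⁵ configuration leaves the e_g set evenly filled (or empty) — no strong Jahn–Teller driving force.
[CrCl₆]⁴−: Ligand charges: each chloride is −1. With an overall charge of −4 the chromium centre must be in the +2 oxidation state. Group 6 minus oxidation state 2 gives a d⁴ configuration. Chloride is a weak-field ligand for a first-row metal, so the complex is high-spin. The t₂g³e_g¹ (high-spin) configuration has an unevenly filled e_g set; the Jahn–Teller theorem predicts a tetragonal distortion (typically axial elongation) to lift the degeneracy.

[CrCl₆]⁴−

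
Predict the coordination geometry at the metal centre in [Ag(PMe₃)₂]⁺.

Ligand charges: trimethylphosphine is neutral. With an overall charge of +1 the silver centre must be in the +1 oxidation state.
Silver is a group-11 element; Ag(I) is therefore d¹⁰.
With 2 monodentate ligands the coordination number is 2.
A d¹⁰ ion with only two ligands adopts a linear arrangement (sp hybridisation; no CFSE preference).

linear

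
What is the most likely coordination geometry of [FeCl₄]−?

Each chloride is −1; balancing the −1 overall charge requires Fe(III).
Iron is a group-8 element; Fe(III) is therefore d⁵.
With 4 monodentate ligands the coordination number is 4.
Chloride is a weak-field ligand.
A high-spin d⁵ ion has zero CFSE in either geometry, so four ligands adopt the sterically favoured tetrahedral geometry.

tetrahedral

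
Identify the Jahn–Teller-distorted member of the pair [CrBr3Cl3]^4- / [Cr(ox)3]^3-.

[CrBr3Cl3]^4-: Each bromide is −1; each chloride is −1; balancing the −4 overall charge requires Cr(II). Group 6 minus oxidation state 2 gives a d⁴ configuration. Bromide and chloride are weak-field ligands for a first-row metal, so the complex is high-spin. The t₂g³e_g¹ (high-spin) configuration has an unevenly filled e_g set; the Jahn–Teller theorem predicts a tetragonal distortion (typically axial elongation) to lift the degeneracy.
[Cr(ox)3]^3-: Ligand charges: each oxalate is −2. With an overall charge of −3 the chromium centre must be in the +3 oxidation state. Group 6 minus oxidation state 3 gives a d³ configuration. The d³ configuration leaves the e_g set evenly filled (or empty) — no strong Jahn–Teller driving force.

[CrBr3Cl3]^4-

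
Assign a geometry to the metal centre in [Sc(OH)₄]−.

tetrahedral

Each hydroxide is −1; balancing the −1 overall charge requires Sc(III).
Scandium is a group-3 element; Sc(III) is therefore d⁰.
Coordination number: 4.
A d⁰ ion has no crystal-field stabilisation preference between square planar and tetrahedral, so four ligands adopt the sterically favoured tetrahedral geometry.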